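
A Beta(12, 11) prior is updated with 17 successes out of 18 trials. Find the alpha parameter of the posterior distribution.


In the Beta-Binomial conjugate update:
alpha_post = alpha_prior + successes
= 12 + 17
= 29

29


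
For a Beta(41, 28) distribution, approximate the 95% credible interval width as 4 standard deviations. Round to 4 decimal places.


Variance of Beta(a,b) = ab / ((a+b)^2 * (a+b+1))
= 41*28 / ((69)^2 * 70)
= 0.0034
SD = sqrt(0.0034) = 0.0587
Width = 4 * SD = 0.2348

0.2348


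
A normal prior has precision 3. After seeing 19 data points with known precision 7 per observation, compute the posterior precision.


In the conjugate normal model, precisions add:
tau_posterior = tau_prior + n * tau_data
= 3 + 19*7 = 136

136


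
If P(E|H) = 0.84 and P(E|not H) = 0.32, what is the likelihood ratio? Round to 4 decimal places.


Likelihood ratio = P(E|H) / P(E|not H)
= 0.84 / 0.32
= 2.625

2.625


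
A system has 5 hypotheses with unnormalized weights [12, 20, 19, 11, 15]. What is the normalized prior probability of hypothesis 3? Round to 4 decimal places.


The normalized prior is the weight divided by the total.
Total weight = 77
P(H3) = 19 / 77 = 0.2468

0.2468


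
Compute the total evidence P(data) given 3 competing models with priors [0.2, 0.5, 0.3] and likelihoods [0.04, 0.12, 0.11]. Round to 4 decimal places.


Marginal likelihood = sum P(model_i) * P(data|model_i)
Model 1: 0.2 * 0.04 = 0.008
Model 2: 0.5 * 0.12 = 0.06
Model 3: 0.3 * 0.11 = 0.033
Total = 0.101

0.101


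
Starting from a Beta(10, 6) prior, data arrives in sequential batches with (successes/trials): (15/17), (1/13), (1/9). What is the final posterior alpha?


In sequential Bayesian updating, we sum all successes.
Total successes = 17
Final alpha = 10 + 17 = 27

27


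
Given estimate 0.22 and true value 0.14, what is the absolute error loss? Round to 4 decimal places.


Absolute error = |estimate - true|
= |0.08| = 0.08

0.08


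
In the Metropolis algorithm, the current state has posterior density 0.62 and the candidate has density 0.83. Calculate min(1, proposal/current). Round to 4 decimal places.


Ratio = 0.83/0.62 = 1.3387
Acceptance probability = min(1, 1.3387)
= 1.0

1.0


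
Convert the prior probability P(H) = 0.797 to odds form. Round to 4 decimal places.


P(not H) = 1 - 0.797 = 0.203
Odds = 0.797 / 0.203 = 3.9261

3.9261


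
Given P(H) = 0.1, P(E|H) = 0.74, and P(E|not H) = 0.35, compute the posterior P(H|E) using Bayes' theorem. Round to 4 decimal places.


By Bayes' theorem: P(H|E) = P(E|H)*P(H) / P(E)
P(E) = P(E|H)*P(H) + P(E|not H)*P(not H)
P(E) = 0.74*0.1 + 0.35*0.9 = 0.389
P(H|E) = 0.74*0.1 / 0.389 = 0.1902

0.1902


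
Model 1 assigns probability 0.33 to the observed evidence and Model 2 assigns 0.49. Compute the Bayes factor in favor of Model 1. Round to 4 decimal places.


BF = P(data|M1) / P(data|M2)
= 0.33 / 0.49 = 0.6735

0.6735


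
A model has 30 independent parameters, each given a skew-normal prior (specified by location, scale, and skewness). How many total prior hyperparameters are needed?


Each skew-normal prior needs 3 hyperparameters (location, scale, and skewness).
Total = 3 * 30 = 90

90


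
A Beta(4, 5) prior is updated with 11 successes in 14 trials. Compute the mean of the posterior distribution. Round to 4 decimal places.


After update: Beta(15, 8)
Mean = 15 / (15 + 8) = 15 / 23
= 0.6522

0.6522


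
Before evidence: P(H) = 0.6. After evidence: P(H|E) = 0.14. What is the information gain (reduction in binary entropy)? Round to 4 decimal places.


Prior entropy = 0.971
Posterior entropy = 0.5842
Information gain = 0.971 - 0.5842 = 0.3867

0.3867


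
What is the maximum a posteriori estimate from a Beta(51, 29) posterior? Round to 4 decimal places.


The MAP estimate equals the mode of the distribution.
Mode of Beta(a,b) = (a-1)/(a+b-2)
= 50/78
= 0.641

0.641


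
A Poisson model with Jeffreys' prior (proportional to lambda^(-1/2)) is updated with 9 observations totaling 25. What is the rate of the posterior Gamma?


Posterior = Gamma(0.5 + S, n)
= Gamma(0.5 + 25, 9)
Posterior rate = 0 + n = 9

9.0


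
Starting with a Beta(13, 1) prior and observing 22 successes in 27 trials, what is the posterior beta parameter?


Posterior beta = prior beta + failures
Failures = 27 - 22 = 5
beta_post = 1 + 5 = 6

6


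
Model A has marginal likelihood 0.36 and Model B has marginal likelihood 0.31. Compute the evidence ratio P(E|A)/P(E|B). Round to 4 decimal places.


Evidence ratio = P(E|A) / P(E|B)
= 0.36 / 0.31
= 1.1613

1.1613


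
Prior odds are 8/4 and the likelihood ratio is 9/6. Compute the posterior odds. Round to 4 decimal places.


Posterior odds = prior odds * likelihood ratio
= (8/4) * (9/6)
= 72 / 24
= 3.0

3.0


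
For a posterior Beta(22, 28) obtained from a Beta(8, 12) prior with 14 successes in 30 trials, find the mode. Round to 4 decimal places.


Mode = (alpha - 1) / (alpha + beta - 2)
= 21 / 48
= 0.4375

0.4375


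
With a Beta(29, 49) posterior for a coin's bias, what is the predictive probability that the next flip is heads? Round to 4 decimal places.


The predictive probability equals the posterior mean.
P(next = heads) = alpha / (alpha + beta)
= 29 / 78 = 0.3718

0.3718


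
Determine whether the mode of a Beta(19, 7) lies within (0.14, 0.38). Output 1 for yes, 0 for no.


First find the mode: (a-1)/(a+b-2) = 0.75
Is 0.75 in (0.14, 0.38)? 0

0


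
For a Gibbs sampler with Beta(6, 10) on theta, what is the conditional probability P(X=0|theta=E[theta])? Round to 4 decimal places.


E[theta] = 6/(6+10) = 0.375
P(X=0|theta) = 1 - theta = 0.625

0.625


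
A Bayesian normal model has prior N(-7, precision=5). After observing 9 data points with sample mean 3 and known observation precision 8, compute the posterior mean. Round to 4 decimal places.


Posterior mean = (prior_precision * prior_mean + n * data_precision * data_mean) / (prior_precision + n * data_precision)
Numerator = 5*-7 + 9*8*3 = 181
Denominator = 5 + 9*8 = 77
Posterior mean = 2.3506

2.3506


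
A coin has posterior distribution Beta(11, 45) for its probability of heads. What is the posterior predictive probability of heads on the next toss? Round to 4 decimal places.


Posterior predictive = E[theta] = alpha/(alpha+beta)
= 11/56
= 0.1964

0.1964


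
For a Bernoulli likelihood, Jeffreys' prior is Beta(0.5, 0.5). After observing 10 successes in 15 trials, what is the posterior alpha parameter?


Jeffreys' prior for Bernoulli is Beta(0.5, 0.5).
Posterior is Beta(0.5 + k, 0.5 + n - k).
Posterior alpha = 0.5 + k = 0.5 + 10 = 10.5

10.5


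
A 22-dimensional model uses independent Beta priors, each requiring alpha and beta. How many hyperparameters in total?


Per parameter: 2 (alpha and beta).
Total = 22 * 2 = 44

44


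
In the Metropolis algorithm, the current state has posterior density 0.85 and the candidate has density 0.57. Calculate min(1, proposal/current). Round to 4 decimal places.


Ratio = 0.57/0.85 = 0.6706
Acceptance probability = min(1, 0.6706)
= 0.6706

0.6706


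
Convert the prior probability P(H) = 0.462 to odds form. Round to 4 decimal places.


P(not H) = 1 - 0.462 = 0.538
Odds = 0.462 / 0.538 = 0.8587

0.8587


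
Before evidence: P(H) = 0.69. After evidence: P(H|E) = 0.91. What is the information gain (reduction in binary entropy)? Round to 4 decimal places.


Prior entropy = 0.8932
Posterior entropy = 0.4365
Information gain = 0.8932 - 0.4365 = 0.4567

0.4567


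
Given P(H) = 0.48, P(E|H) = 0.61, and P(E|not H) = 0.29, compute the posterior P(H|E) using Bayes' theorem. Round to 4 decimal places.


By Bayes' theorem: P(H|E) = P(E|H)*P(H) / P(E)
P(E) = P(E|H)*P(H) + P(E|not H)*P(not H)
P(E) = 0.61*0.48 + 0.29*0.52 = 0.4436
P(H|E) = 0.61*0.48 / 0.4436 = 0.6601

0.6601


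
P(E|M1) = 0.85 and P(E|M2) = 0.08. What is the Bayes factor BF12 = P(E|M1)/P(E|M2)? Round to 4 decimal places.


Bayes factor BF12 = P(E|M1) / P(E|M2)
= 0.85 / 0.08
= 10.625

10.625


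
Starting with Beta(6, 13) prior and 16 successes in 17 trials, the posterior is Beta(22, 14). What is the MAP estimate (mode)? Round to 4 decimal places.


The mode of Beta(a, b) when a > 1 and b > 1 is (a-1)/(a+b-2)
= (22 - 1) / (22 + 14 - 2)
= 21 / 34
= 0.6176

0.6176


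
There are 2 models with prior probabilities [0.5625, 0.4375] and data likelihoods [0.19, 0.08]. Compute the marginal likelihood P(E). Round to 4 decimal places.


P(E) = sum over models of P(M_i) * P(E|M_i)
= 0.5625*0.19 + 0.4375*0.08
= 0.1419

0.1419


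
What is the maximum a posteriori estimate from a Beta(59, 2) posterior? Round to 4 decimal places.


The MAP estimate equals the mode of the distribution.
Mode of Beta(a,b) = (a-1)/(a+b-2)
= 58/59
= 0.9831

0.9831


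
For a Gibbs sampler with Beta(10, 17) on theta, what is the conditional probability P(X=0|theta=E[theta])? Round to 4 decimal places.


E[theta] = 10/(10+17) = 0.3704
P(X=0|theta) = 1 - theta = 0.6296

0.6296


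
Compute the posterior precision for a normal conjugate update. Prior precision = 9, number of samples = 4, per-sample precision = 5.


tau_post = tau_0 + n * tau
= 9 + 4 * 5 = 29

29


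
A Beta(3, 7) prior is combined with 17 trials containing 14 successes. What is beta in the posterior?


In conjugate updating:
beta_posterior = beta_prior + (n - k)
= 7 + (17 - 14)
= 7 + 3 = 10

10


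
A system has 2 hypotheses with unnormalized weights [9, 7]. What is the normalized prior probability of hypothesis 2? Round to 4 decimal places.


The normalized prior is the weight divided by the total.
Total weight = 16
P(H2) = 7 / 16 = 0.4375

0.4375


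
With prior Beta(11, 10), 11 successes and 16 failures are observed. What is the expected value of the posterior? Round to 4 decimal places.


Posterior = Beta(22, 26)
E[theta] = alpha/(alpha+beta)
= 22/48 = 0.4583

0.4583


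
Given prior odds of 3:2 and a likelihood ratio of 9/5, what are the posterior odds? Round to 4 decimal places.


Posterior odds = prior odds * LR
Prior odds = 3/2 = 1.5
LR = 9/5 = 1.8
Posterior odds = 1.5 * 1.8 = 2.7

2.7


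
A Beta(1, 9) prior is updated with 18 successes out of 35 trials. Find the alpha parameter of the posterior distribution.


In the Beta-Binomial conjugate update:
alpha_post = alpha_prior + successes
= 1 + 18
= 19

19


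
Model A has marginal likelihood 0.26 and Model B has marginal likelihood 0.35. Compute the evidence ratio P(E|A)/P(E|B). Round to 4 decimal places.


Evidence ratio = P(E|A) / P(E|B)
= 0.26 / 0.35
= 0.7429

0.7429


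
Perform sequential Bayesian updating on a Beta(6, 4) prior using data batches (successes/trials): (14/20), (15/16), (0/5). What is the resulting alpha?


Accumulate successes: 29
Posterior alpha = prior alpha + sum of successes
= 6 + 29 = 35

35


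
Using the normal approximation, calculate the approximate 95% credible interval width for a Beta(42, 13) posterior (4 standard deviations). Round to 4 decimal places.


Var(Beta) = 42*13/(55^2 * 56) = 0.0032
SD = 0.0568
Width ~ 4*SD = 0.2271

0.2271


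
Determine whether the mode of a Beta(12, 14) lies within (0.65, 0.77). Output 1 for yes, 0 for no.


First find the mode: (a-1)/(a+b-2) = 0.4583
Is 0.4583 in (0.65, 0.77)? 0

0


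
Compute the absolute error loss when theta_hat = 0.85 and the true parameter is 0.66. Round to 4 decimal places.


L = |theta_hat - theta_true|
= |0.85 - 0.66| = 0.19

0.19


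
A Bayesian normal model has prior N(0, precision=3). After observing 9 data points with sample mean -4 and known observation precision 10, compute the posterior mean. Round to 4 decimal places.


Posterior mean = (prior_precision * prior_mean + n * data_precision * data_mean) / (prior_precision + n * data_precision)
Numerator = 3*0 + 9*10*-4 = -360
Denominator = 3 + 9*10 = 93
Posterior mean = -3.871

-3.871


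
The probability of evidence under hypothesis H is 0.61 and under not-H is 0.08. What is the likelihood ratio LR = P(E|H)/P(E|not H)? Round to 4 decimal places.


LR = 0.61 / 0.08
= 7.625

7.625


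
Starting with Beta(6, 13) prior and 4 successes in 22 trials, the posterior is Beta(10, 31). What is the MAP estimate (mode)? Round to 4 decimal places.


The mode of Beta(a, b) when a > 1 and b > 1 is (a-1)/(a+b-2)
= (10 - 1) / (10 + 31 - 2)
= 9 / 39
= 0.2308

0.2308


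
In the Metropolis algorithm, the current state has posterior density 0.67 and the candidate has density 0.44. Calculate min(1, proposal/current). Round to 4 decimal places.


Ratio = 0.44/0.67 = 0.6567
Acceptance probability = min(1, 0.6567)
= 0.6567

0.6567


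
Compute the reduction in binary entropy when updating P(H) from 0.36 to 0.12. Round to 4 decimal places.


H_before = -p*log2(p) - (1-p)*log2(1-p) for p=0.36: 0.9427
H_after for p=0.12: 0.5294
Reduction = 0.9427 - 0.5294 = 0.4133

0.4133


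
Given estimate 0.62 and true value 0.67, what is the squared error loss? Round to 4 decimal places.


Squared error = (estimate - true)^2
Difference = -0.05
Loss = -0.05^2 = 0.0025

0.0025


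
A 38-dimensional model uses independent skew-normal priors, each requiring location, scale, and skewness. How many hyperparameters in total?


Per parameter: 3 (location, scale, and skewness).
Total = 38 * 3 = 114

114


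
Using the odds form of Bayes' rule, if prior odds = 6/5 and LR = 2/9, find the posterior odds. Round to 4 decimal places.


Bayes' rule in odds form: posterior odds = prior odds * LR
= (6 * 2) / (5 * 9)
= 12/45 = 0.2667

0.2667


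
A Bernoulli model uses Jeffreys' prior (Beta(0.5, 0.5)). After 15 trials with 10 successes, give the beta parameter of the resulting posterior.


Posterior = Beta(prior_alpha + successes, prior_beta + failures)
= Beta(0.5 + 10, 0.5 + 5)
Posterior beta = 0.5 + (n - k) = 0.5 + 5 = 5.5

5.5


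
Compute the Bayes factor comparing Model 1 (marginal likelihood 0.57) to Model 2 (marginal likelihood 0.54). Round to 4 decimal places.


BF12 = marginal likelihood of M1 / marginal likelihood of M2
= 0.57/0.54
= 1.0556

1.0556


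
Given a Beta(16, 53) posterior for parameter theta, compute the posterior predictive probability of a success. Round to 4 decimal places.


For a Beta-Bernoulli model, the predictive probability is the mean:
P(success) = 16/(16+53) = 16/69 = 0.2319

0.2319


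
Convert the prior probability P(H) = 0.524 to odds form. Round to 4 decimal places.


P(not H) = 1 - 0.524 = 0.476
Odds = 0.524 / 0.476 = 1.1008

1.1008


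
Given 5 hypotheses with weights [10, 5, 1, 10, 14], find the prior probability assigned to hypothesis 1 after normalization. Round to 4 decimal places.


To normalize, divide each weight by the sum of all weights.
Sum = 40
Prior(H1) = 10/40 = 0.25

0.25


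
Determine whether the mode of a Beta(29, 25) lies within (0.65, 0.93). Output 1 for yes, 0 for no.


First find the mode: (a-1)/(a+b-2) = 0.5385
Is 0.5385 in (0.65, 0.93)? 0

0


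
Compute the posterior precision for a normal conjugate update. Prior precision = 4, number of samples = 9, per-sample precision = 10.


tau_post = tau_0 + n * tau
= 4 + 9 * 10 = 94

94


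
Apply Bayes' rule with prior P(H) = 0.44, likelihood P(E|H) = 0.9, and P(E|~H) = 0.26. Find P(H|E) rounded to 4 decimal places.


Step 1: Compute marginal P(E) = P(E|H)P(H) + P(E|~H)P(~H)
= 0.9*0.44 + 0.26*0.56 = 0.5416
Step 2: P(H|E) = P(E|H)P(H)/P(E) = 0.396/0.5416
= 0.7312

0.7312


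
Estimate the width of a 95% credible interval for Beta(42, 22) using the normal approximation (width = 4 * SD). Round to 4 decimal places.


For Beta(a,b): Var = ab/((a+b)^2(a+b+1))
Var = 0.0035, SD = 0.0589
Approximate 95% CI width = 4 * 0.0589 = 0.2356

0.2356


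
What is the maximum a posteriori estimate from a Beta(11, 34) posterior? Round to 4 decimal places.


The MAP estimate equals the mode of the distribution.
Mode of Beta(a,b) = (a-1)/(a+b-2)
= 10/43
= 0.2326

0.2326


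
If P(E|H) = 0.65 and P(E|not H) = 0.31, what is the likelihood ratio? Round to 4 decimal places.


Likelihood ratio = P(E|H) / P(E|not H)
= 0.65 / 0.31
= 2.0968

2.0968


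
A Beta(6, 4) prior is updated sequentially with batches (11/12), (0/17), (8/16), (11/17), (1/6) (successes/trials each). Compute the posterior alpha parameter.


Sequential conjugate updating is equivalent to a single batch update.
Total successes across all batches = 31
alpha_posterior = alpha_prior + total_successes = 6 + 31
= 37

37


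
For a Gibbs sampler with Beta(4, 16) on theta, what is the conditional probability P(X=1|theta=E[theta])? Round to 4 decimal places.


E[theta] = 4/(4+16) = 0.2
P(X=1|theta) = theta = 0.2

0.2


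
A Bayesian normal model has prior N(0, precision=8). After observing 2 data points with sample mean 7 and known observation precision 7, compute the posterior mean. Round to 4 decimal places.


Posterior mean = (prior_precision * prior_mean + n * data_precision * data_mean) / (prior_precision + n * data_precision)
Numerator = 8*0 + 2*7*7 = 98
Denominator = 8 + 2*7 = 22
Posterior mean = 4.4545

4.4545


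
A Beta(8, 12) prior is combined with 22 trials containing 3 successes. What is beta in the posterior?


In conjugate updating:
beta_posterior = beta_prior + (n - k)
= 12 + (22 - 3)
= 12 + 19 = 31

31


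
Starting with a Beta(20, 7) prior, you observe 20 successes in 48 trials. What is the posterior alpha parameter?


For a Beta-Binomial conjugate model:
Posterior alpha = prior alpha + number of successes
= 20 + 20 = 40

40


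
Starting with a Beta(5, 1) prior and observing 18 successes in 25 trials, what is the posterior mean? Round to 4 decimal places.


Posterior parameters: alpha = 5 + 18 = 23
beta = 1 + 7 = 8
Posterior mean = alpha / (alpha + beta) = 23 / 31
= 0.7419

0.7419


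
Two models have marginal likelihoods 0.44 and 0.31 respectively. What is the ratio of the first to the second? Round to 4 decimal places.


Evidence ratio = 0.44 / 0.31
= 1.4194

1.4194


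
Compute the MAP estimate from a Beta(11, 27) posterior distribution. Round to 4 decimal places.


MAP = mode of Beta distribution
= (alpha - 1)/(alpha + beta - 2)
= (11-1)/(11+27-2)
= 10/36 = 0.2778

0.2778


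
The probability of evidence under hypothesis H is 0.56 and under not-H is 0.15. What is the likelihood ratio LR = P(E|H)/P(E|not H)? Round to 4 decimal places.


LR = 0.56 / 0.15
= 3.7333

3.7333


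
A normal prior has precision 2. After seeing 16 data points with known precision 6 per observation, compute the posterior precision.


In the conjugate normal model, precisions add:
tau_posterior = tau_prior + n * tau_data
= 2 + 16*6 = 98

98


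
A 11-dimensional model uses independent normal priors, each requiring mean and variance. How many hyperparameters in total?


Per parameter: 2 (mean and variance).
Total = 11 * 2 = 22

22


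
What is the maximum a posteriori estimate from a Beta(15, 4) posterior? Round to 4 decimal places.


The MAP estimate equals the mode of the distribution.
Mode of Beta(a,b) = (a-1)/(a+b-2)
= 14/17
= 0.8235

0.8235


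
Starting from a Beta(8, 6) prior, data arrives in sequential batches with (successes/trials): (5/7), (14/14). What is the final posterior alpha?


In sequential Bayesian updating, we sum all successes.
Total successes = 19
Final alpha = 8 + 19 = 27

27


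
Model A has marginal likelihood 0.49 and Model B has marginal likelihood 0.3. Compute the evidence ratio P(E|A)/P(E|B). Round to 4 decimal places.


Evidence ratio = P(E|A) / P(E|B)
= 0.49 / 0.3
= 1.6333

1.6333


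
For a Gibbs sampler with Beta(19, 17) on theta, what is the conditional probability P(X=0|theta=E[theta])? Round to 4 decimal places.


E[theta] = 19/(19+17) = 0.5278
P(X=0|theta) = 1 - theta = 0.4722

0.4722


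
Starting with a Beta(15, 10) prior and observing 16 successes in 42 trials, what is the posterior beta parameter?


Posterior beta = prior beta + failures
Failures = 42 - 16 = 26
beta_post = 10 + 26 = 36

36


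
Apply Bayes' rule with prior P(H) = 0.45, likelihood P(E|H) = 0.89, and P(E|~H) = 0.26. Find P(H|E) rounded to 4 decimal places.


Step 1: Compute marginal P(E) = P(E|H)P(H) + P(E|~H)P(~H)
= 0.89*0.45 + 0.26*0.55 = 0.5435
Step 2: P(H|E) = P(E|H)P(H)/P(E) = 0.4005/0.5435
= 0.7369

0.7369


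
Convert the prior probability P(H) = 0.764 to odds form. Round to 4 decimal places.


P(not H) = 1 - 0.764 = 0.236
Odds = 0.764 / 0.236 = 3.2373

3.2373


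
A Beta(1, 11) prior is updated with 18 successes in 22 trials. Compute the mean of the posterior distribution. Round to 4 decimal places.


After update: Beta(19, 15)
Mean = 19 / (19 + 15) = 19 / 34
= 0.5588

0.5588


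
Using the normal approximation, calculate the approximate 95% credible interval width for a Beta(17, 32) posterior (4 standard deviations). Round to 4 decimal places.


Var(Beta) = 17*32/(49^2 * 50) = 0.0045
SD = 0.0673
Width ~ 4*SD = 0.2693

0.2693


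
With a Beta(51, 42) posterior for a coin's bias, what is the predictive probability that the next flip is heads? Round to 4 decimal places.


The predictive probability equals the posterior mean.
P(next = heads) = alpha / (alpha + beta)
= 51 / 93 = 0.5484

0.5484


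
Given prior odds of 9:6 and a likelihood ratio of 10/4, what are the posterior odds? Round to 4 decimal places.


Posterior odds = prior odds * LR
Prior odds = 9/6 = 1.5
LR = 10/4 = 2.5
Posterior odds = 1.5 * 2.5 = 3.75

3.75


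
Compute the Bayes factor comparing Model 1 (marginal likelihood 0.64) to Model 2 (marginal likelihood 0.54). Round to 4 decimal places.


BF12 = marginal likelihood of M1 / marginal likelihood of M2
= 0.64/0.54
= 1.1852

1.1852


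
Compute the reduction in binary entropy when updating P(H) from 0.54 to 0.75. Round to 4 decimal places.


H_before = -p*log2(p) - (1-p)*log2(1-p) for p=0.54: 0.9954
H_after for p=0.75: 0.8113
Reduction = 0.9954 - 0.8113 = 0.1841

0.1841


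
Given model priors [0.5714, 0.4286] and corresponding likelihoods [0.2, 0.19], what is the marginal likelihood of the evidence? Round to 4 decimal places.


P(E) = sum_i P(M_i) P(E|M_i)
= 0.1143 + 0.0814
= 0.1957

0.1957


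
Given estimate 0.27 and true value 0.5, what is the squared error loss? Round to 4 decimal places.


Squared error = (estimate - true)^2
Difference = -0.23
Loss = -0.23^2 = 0.0529

0.0529


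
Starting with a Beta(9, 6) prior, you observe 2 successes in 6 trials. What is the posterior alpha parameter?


For a Beta-Binomial conjugate model:
Posterior alpha = prior alpha + number of successes
= 9 + 2 = 11

11


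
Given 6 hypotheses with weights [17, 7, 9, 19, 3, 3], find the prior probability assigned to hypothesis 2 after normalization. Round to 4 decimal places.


To normalize, divide each weight by the sum of all weights.
Sum = 58
Prior(H2) = 7/58 = 0.1207

0.1207


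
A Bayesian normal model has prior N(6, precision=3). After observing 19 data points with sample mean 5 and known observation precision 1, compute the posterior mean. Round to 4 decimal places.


Posterior mean = (prior_precision * prior_mean + n * data_precision * data_mean) / (prior_precision + n * data_precision)
Numerator = 3*6 + 19*1*5 = 113
Denominator = 3 + 19*1 = 22
Posterior mean = 5.1364

5.1364


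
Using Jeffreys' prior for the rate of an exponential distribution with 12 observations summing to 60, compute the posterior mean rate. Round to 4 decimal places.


Jeffreys' prior leads to posterior Gamma(12, 60).
Mean = 12/60 = 0.2

0.2


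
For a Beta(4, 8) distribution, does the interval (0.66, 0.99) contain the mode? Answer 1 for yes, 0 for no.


Mode of Beta(a,b) = (a-1)/(a+b-2)
= (4-1)/(4+8-2) = 0.3
Check: 0.66 <= 0.3 <= 0.99?
Result: 0

0


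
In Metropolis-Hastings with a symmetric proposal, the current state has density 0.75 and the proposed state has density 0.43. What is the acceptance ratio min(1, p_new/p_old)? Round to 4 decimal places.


Ratio = p_new / p_old = 0.43 / 0.75 = 0.5733
Acceptance = min(1, 0.5733) = 0.5733

0.5733


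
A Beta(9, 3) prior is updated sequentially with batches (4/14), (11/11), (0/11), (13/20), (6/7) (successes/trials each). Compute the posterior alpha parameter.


Sequential conjugate updating is equivalent to a single batch update.
Total successes across all batches = 34
alpha_posterior = alpha_prior + total_successes = 9 + 34
= 43

43


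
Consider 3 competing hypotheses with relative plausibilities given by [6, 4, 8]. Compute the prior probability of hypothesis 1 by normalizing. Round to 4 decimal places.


Sum of weights = 6 + 4 + 8 = 18
Normalized prior for H1 = 6 / 18
= 0.3333

0.3333


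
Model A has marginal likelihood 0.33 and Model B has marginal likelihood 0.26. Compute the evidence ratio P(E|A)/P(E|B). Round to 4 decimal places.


Evidence ratio = P(E|A) / P(E|B)
= 0.33 / 0.26
= 1.2692

1.2692


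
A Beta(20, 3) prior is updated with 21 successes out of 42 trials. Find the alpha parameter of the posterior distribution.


In the Beta-Binomial conjugate update:
alpha_post = alpha_prior + successes
= 20 + 21
= 41

41


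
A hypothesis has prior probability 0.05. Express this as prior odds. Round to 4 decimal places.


Odds = P(H) / P(not H) = 0.05 / 0.95
= 0.0526

0.0526


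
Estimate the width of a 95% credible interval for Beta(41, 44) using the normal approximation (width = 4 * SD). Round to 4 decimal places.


For Beta(a,b): Var = ab/((a+b)^2(a+b+1))
Var = 0.0029, SD = 0.0539
Approximate 95% CI width = 4 * 0.0539 = 0.2155

0.2155


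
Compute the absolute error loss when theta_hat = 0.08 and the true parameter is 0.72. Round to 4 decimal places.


L = |theta_hat - theta_true|
= |0.08 - 0.72| = 0.64

0.64


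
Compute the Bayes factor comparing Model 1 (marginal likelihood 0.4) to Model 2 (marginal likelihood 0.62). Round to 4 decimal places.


BF12 = marginal likelihood of M1 / marginal likelihood of M2
= 0.4/0.62
= 0.6452

0.6452


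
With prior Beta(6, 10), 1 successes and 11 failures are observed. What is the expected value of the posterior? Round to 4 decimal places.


Posterior = Beta(7, 21)
E[theta] = alpha/(alpha+beta)
= 7/28 = 0.25

0.25


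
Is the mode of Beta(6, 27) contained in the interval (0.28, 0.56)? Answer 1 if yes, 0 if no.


Mode = (a-1)/(a+b-2) = 5/31 = 0.1613
Interval: (0.28, 0.56)
Contains mode? 0

0


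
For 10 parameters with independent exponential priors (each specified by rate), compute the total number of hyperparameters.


A exponential prior has 1 hyperparameter per parameter.
Total = 10 * 1 = 10

10


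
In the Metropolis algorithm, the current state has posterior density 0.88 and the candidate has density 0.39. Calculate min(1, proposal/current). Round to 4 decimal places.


Ratio = 0.39/0.88 = 0.4432
Acceptance probability = min(1, 0.4432)
= 0.4432

0.4432


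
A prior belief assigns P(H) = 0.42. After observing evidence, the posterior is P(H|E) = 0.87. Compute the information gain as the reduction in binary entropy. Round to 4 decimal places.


H(prior) = -0.42*log2(0.42) - 0.58*log2(0.58)
= 0.9815
H(post) = -0.87*log2(0.87) - 0.13*log2(0.13)
= 0.5574
IG = 0.9815 - 0.5574 = 0.424

0.424


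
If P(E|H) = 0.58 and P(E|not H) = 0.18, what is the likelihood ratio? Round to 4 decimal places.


Likelihood ratio = P(E|H) / P(E|not H)
= 0.58 / 0.18
= 3.2222

3.2222


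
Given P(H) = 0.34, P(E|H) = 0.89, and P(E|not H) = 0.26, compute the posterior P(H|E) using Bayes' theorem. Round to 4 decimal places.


By Bayes' theorem: P(H|E) = P(E|H)*P(H) / P(E)
P(E) = P(E|H)*P(H) + P(E|not H)*P(not H)
P(E) = 0.89*0.34 + 0.26*0.66 = 0.4742
P(H|E) = 0.89*0.34 / 0.4742 = 0.6381

0.6381


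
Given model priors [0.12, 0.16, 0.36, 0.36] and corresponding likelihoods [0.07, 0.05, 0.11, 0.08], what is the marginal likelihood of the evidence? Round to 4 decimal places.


P(E) = sum_i P(M_i) P(E|M_i)
= 0.0084 + 0.008 + 0.0396 + 0.0288
= 0.0848

0.0848


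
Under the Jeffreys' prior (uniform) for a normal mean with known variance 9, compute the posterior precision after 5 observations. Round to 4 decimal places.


Prior precision = 0 (flat prior).
Post. prec. = 0 + n/var = 5/9 = 0.5556

0.5556


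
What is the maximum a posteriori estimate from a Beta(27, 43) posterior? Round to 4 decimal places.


The MAP estimate equals the mode of the distribution.
Mode of Beta(a,b) = (a-1)/(a+b-2)
= 26/68
= 0.3824

0.3824


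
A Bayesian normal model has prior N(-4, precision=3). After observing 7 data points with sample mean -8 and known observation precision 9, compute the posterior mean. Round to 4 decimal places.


Posterior mean = (prior_precision * prior_mean + n * data_precision * data_mean) / (prior_precision + n * data_precision)
Numerator = 3*-4 + 7*9*-8 = -516
Denominator = 3 + 7*9 = 66
Posterior mean = -7.8182

-7.8182


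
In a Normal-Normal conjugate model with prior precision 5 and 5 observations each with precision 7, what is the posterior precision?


Posterior precision = prior precision + n * observation precision
= 5 + 5 * 7
= 5 + 35 = 40

40


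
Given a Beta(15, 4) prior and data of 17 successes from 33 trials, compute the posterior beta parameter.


Number of failures = 33 - 17 = 16
Posterior beta = 4 + 16 = 20

20


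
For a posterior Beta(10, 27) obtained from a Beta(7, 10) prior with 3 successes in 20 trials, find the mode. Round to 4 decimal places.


Mode = (alpha - 1) / (alpha + beta - 2)
= 9 / 35
= 0.2571

0.2571


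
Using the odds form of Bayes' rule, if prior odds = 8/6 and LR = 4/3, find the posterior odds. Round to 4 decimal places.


Bayes' rule in odds form: posterior odds = prior odds * LR
= (8 * 4) / (6 * 3)
= 32/18 = 1.7778

1.7778


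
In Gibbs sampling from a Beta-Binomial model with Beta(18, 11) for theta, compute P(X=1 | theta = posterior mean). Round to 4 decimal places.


Posterior mean = alpha/(alpha+beta) = 18/29 = 0.6207
P(X=1|theta=mean) = theta = 0.6207

0.6207


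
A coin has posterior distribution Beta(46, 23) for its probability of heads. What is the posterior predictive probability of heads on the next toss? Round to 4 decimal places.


Posterior predictive = E[theta] = alpha/(alpha+beta)
= 46/69
= 0.6667

0.6667


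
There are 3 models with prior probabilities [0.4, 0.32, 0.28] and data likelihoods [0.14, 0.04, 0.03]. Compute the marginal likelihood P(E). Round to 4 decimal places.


P(E) = sum over models of P(M_i) * P(E|M_i)
= 0.4*0.14 + 0.32*0.04 + 0.28*0.03
= 0.0772

0.0772


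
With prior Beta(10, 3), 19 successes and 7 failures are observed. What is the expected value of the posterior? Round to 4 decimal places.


Posterior = Beta(29, 10)
E[theta] = alpha/(alpha+beta)
= 29/39 = 0.7436

0.7436


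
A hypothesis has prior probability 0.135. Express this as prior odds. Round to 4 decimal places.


Odds = P(H) / P(not H) = 0.135 / 0.865
= 0.1561

0.1561


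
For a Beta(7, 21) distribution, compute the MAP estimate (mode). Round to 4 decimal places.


MAP = mode = (a-1)/(a+b-2)
= (7-1)/(7+21-2)
= 6/26 = 0.2308

0.2308


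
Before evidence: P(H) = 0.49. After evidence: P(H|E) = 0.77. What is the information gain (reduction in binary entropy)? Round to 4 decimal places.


Prior entropy = 0.9997
Posterior entropy = 0.778
Information gain = 0.9997 - 0.778 = 0.2217

0.2217


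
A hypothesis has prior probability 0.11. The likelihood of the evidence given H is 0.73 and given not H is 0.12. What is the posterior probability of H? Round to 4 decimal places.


Using Bayes' theorem:
P(E) = 0.11 * 0.73 + 0.89 * 0.12
P(E) = 0.1871
P(H|E) = (0.11 * 0.73) / 0.1871 = 0.4292

0.4292


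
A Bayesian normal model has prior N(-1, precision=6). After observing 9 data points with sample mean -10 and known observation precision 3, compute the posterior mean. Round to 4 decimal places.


Posterior mean = (prior_precision * prior_mean + n * data_precision * data_mean) / (prior_precision + n * data_precision)
Numerator = 6*-1 + 9*3*-10 = -276
Denominator = 6 + 9*3 = 33
Posterior mean = -8.3636

-8.3636


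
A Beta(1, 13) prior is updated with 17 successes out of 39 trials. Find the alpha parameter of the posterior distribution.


In the Beta-Binomial conjugate update:
alpha_post = alpha_prior + successes
= 1 + 17
= 18

18


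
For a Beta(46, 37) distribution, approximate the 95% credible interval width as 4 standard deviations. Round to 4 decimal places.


Variance of Beta(a,b) = ab / ((a+b)^2 * (a+b+1))
= 46*37 / ((83)^2 * 84)
= 0.0029
SD = sqrt(0.0029) = 0.0542
Width = 4 * SD = 0.2169

0.2169


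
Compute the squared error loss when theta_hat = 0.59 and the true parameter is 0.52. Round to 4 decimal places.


L = (theta_hat - theta_true)^2
= (0.59 - 0.52)^2
= 0.07^2 = 0.0049

0.0049


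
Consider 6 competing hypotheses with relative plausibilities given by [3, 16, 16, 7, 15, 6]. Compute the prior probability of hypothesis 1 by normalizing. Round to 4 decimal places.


Sum of weights = 3 + 16 + 16 + 7 + 15 + 6 = 63
Normalized prior for H1 = 3 / 63
= 0.0476

0.0476


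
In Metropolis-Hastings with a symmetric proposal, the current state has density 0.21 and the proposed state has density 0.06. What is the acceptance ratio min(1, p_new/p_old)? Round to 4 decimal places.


Ratio = p_new / p_old = 0.06 / 0.21 = 0.2857
Acceptance = min(1, 0.2857) = 0.2857

0.2857


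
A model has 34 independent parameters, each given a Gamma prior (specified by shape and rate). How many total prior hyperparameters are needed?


Each Gamma prior needs 2 hyperparameters (shape and rate).
Total = 2 * 34 = 68

68


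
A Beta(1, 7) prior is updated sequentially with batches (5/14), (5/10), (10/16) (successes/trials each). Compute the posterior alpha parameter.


Sequential conjugate updating is equivalent to a single batch update.
Total successes across all batches = 20
alpha_posterior = alpha_prior + total_successes = 1 + 20
= 21

21


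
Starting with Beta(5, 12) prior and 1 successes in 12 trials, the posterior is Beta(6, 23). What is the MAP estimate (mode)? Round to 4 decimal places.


The mode of Beta(a, b) when a > 1 and b > 1 is (a-1)/(a+b-2)
= (6 - 1) / (6 + 23 - 2)
= 5 / 27
= 0.1852

0.1852


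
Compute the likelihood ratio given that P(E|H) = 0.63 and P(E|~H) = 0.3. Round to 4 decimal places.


LR = P(E|H) / P(E|~H)
= 0.63 / 0.3 = 2.1

2.1


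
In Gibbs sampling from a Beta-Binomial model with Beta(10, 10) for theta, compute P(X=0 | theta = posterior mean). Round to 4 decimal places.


Posterior mean = alpha/(alpha+beta) = 10/20 = 0.5
P(X=0|theta=mean) = 1 - theta = 0.5

0.5


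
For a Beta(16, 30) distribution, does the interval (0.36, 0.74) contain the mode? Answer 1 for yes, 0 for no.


Mode of Beta(a,b) = (a-1)/(a+b-2)
= (16-1)/(16+30-2) = 0.3409
Check: 0.36 <= 0.3409 <= 0.74?
Result: 0

0


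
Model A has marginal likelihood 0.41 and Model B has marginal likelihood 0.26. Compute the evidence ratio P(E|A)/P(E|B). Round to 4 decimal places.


Evidence ratio = P(E|A) / P(E|B)
= 0.41 / 0.26
= 1.5769

1.5769


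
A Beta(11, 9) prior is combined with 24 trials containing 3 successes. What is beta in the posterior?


In conjugate updating:
beta_posterior = beta_prior + (n - k)
= 9 + (24 - 3)
= 9 + 21 = 30

30


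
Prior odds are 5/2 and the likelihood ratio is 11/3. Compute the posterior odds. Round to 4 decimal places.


Posterior odds = prior odds * likelihood ratio
= (5/2) * (11/3)
= 55 / 6
= 9.1667

9.1667


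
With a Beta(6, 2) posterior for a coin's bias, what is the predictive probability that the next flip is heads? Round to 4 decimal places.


The predictive probability equals the posterior mean.
P(next = heads) = alpha / (alpha + beta)
= 6 / 8 = 0.75

0.75


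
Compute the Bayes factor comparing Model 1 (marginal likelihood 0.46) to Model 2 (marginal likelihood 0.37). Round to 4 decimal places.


BF12 = marginal likelihood of M1 / marginal likelihood of M2
= 0.46/0.37
= 1.2432

1.2432


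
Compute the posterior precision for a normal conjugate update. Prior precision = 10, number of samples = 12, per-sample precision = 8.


tau_post = tau_0 + n * tau
= 10 + 12 * 8 = 106

106


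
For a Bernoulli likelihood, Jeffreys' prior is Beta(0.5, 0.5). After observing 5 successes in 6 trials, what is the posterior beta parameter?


Jeffreys' prior for Bernoulli is Beta(0.5, 0.5).
Posterior is Beta(0.5 + k, 0.5 + n - k).
Posterior beta = 0.5 + (n - k) = 0.5 + 1 = 1.5

1.5


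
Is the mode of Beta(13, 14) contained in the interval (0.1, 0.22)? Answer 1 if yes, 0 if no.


Mode = (a-1)/(a+b-2) = 12/25 = 0.48
Interval: (0.1, 0.22)
Contains mode? 0

0


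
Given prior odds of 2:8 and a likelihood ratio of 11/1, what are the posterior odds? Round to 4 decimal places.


Posterior odds = prior odds * LR
Prior odds = 2/8 = 0.25
LR = 11/1 = 11.0
Posterior odds = 0.25 * 11.0 = 2.75

2.75


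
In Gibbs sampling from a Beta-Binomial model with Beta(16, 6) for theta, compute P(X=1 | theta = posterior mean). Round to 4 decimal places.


Posterior mean = alpha/(alpha+beta) = 16/22 = 0.7273
P(X=1|theta=mean) = theta = 0.7273

0.7273


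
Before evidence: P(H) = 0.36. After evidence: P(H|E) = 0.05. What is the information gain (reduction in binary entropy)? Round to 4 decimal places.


Prior entropy = 0.9427
Posterior entropy = 0.2864
Information gain = 0.9427 - 0.2864 = 0.6563

0.6563


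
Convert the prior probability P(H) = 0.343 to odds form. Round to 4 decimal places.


P(not H) = 1 - 0.343 = 0.657
Odds = 0.343 / 0.657 = 0.5221

0.5221


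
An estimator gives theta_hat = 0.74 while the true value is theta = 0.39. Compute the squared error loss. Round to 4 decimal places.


The squared error loss is (theta_hat - theta)^2
= (0.74 - 0.39)^2
= (0.35)^2 = 0.1225

0.1225


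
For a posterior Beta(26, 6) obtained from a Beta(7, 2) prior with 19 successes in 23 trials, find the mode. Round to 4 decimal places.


Mode = (alpha - 1) / (alpha + beta - 2)
= 25 / 30
= 0.8333

0.8333


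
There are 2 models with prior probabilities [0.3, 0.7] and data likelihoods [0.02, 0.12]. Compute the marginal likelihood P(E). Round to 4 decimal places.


P(E) = sum over models of P(M_i) * P(E|M_i)
= 0.3*0.02 + 0.7*0.12
= 0.09

0.09


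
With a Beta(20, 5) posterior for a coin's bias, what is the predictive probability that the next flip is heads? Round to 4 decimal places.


The predictive probability equals the posterior mean.
P(next = heads) = alpha / (alpha + beta)
= 20 / 25 = 0.8

0.8


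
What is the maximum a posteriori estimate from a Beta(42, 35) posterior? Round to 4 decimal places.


The MAP estimate equals the mode of the distribution.
Mode of Beta(a,b) = (a-1)/(a+b-2)
= 41/75
= 0.5467

0.5467


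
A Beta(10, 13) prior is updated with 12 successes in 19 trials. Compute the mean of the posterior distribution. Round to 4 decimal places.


After update: Beta(22, 20)
Mean = 22 / (22 + 20) = 22 / 42
= 0.5238

0.5238


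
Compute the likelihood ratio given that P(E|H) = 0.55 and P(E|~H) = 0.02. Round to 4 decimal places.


LR = P(E|H) / P(E|~H)
= 0.55 / 0.02 = 27.5

27.5


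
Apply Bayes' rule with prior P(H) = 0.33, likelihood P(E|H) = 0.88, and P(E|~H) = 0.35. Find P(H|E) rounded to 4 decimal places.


Step 1: Compute marginal P(E) = P(E|H)P(H) + P(E|~H)P(~H)
= 0.88*0.33 + 0.35*0.67 = 0.5249
Step 2: P(H|E) = P(E|H)P(H)/P(E) = 0.2904/0.5249
= 0.5532

0.5532


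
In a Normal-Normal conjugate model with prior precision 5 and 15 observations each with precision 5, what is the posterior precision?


Posterior precision = prior precision + n * observation precision
= 5 + 15 * 5
= 5 + 75 = 80

80
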